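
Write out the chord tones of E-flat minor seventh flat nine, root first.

E-flat G-flat B-flat D-flat F-flat

E-flat minor seventh flat nine: minor seventh flat nine on E-flat.
Root: E-flat
Minor 3rd (3rd): G-flat
Perfect 5th (5th): B-flat
Minor 7th (7th): D-flat
Minor 9th (9th): F-flat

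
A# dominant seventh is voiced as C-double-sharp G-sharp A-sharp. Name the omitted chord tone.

A# dominant seventh = A-sharp, C-double-sharp, E-sharp, G-sharp. The voicing lacks the 5th (perfect 5th), E-sharp.

E-sharp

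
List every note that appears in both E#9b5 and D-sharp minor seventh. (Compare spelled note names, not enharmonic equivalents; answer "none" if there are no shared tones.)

E#9b5 = E#, G##, B, D#, F##.
D-sharp minor seventh = D#, F#, A#, C#.
Shared: D#.

D#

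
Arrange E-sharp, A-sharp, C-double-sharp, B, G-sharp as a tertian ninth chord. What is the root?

Stacking in thirds gives A-sharp – C-double-sharp – E-sharp – G-sharp – B, so A-sharp is the root — A-sharp dominant seventh flat nine.

A-sharp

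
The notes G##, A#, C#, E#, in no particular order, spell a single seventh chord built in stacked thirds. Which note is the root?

A#

Arranged so that each adjacent pair is a third by letter name: A# – C# – E# – G##.
The bottom of that stack, A#, is the root (this is A# minor-major seventh).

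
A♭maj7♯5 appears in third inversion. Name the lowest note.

A♭maj7♯5 = A♭–C–E–G. Third inversion → seventh in the bass = G.

G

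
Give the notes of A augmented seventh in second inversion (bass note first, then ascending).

E#, G, A, C#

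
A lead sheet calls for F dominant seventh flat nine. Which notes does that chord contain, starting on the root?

F, A, C, Eb, Gb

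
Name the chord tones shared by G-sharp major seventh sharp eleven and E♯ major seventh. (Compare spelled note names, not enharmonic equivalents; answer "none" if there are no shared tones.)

B-sharp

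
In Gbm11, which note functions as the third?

Gbm11 is built on Gb; its 3rd is a minor 3rd above the root.
A third above G uses the letter B, and the minor 3rd above Gb is Bbb.

Bbb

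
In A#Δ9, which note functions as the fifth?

Root of A#Δ9 = A#. The 5th is a perfect 5th: A# up a perfect 5th → E#.

E#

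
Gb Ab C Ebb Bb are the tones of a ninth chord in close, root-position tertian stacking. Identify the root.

Stacking in thirds gives Ab – C – Ebb – Gb – Bb, so Ab is the root — Ab dominant ninth flat five.

Ab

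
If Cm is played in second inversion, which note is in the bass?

Cm = C–Eb–G. Second inversion → fifth in the bass = G.

G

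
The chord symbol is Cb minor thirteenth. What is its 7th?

B𝄫

Root of Cb minor thirteenth = C♭. The 7th is a minor 7th: C♭ up a minor 7th → B𝄫.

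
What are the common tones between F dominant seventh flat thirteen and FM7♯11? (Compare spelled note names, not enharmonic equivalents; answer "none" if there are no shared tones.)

F, A, C

F dominant seventh flat thirteen = F, A, C, Eb, Db.
FM7♯11 = F, A, C, E, B.
Shared: F, A, C.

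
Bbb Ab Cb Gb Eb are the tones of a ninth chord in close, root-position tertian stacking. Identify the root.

Ab

Arranged so that each adjacent pair is a third by letter name: Ab – Cb – Eb – Gb – Bbb.
The bottom of that stack, Ab, is the root (this is Ab minor seventh flat nine).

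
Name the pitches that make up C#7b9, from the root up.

C#, E#, G#, B, D

Root C#, quality dominant seventh flat nine:
- root: C#
- major 3rd: E#
- perfect 5th: G#
- minor 7th: B
- minor 9th: D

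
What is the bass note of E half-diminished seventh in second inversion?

E half-diminished seventh in root position is E–G–Bb–D.
Second inversion places the fifth in the bass, which is Bb.

Bb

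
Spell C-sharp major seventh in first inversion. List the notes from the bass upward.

In root position, C-sharp major seventh is C#–E#–G#–B#.
First inversion puts the third (E#) in the bass.

E# G# B# C#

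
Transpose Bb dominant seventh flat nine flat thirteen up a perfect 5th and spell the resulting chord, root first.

F, A, C, E-flat, G-flat, D-flat

Transposed root: B-flat → F (perfect 5th up). So we spell F dominant seventh flat nine flat thirteen:
root → F
3rd (major 3rd) → A
5th (perfect 5th) → C
7th (minor 7th) → E-flat
9th (minor 9th) → G-flat
13th (minor 13th) → D-flat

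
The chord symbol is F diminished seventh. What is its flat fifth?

F diminished seventh is built on F; its 5th is a diminished 5th above the root.
A fifth above F uses the letter C, and the diminished 5th above F is C-flat.

C-flat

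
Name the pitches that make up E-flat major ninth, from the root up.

E-flat, G, B-flat, D, F

E-flat major ninth: major ninth on E-flat.
Root: E-flat
Major 3rd (3rd): G
Perfect 5th (5th): B-flat
Major 7th (7th): D
Major 9th (9th): F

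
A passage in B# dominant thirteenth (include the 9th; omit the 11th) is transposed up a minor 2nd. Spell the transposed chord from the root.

A minor 2nd up from B-sharp is C-sharp, so the new chord is C-sharp dominant thirteenth.
root → C-sharp
3rd (major 3rd) → E-sharp
5th (perfect 5th) → G-sharp
7th (minor 7th) → B
9th (major 9th) → D-sharp
13th (major 13th) → A-sharp

C-sharp, E-sharp, G-sharp, B, D-sharp, A-sharp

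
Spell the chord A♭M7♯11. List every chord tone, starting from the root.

Ab, C, Eb, G, D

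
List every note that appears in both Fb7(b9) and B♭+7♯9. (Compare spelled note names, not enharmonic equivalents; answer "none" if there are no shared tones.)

Ab

Fb7(b9): Fb Ab Cb Ebb Gbb
B♭+7♯9: Bb D F# Ab C#
Common to both → Ab.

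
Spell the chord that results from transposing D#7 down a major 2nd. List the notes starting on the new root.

D# down a major 2nd → C#. New chord: C# dominant seventh.
C# — root
E# — major 3rd
G# — perfect 5th
B — minor 7th

C#, E#, G#, B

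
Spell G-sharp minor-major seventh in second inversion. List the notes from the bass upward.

D#  F##  G#  B

G-sharp minor-major seventh = G#–B–D#–F##; second inversion → fifth (D#) lowest.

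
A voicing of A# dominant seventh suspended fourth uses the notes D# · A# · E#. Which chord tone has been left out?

G#

A# dominant seventh suspended fourth = A#, D#, E#, G#. The voicing lacks the 7th (minor 7th), G#.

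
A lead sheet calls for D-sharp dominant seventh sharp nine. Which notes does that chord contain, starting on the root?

D#  F##  A#  C#  E##

D-sharp dominant seventh sharp nine is a dominant seventh sharp nine built on D#.
D# — root
F## — major 3rd
A# — perfect 5th
C# — minor 7th
E## — augmented 9th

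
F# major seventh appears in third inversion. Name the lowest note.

E-sharp

F# major seventh in root position is F-sharp–A-sharp–C-sharp–E-sharp.
Third inversion places the seventh in the bass, which is E-sharp.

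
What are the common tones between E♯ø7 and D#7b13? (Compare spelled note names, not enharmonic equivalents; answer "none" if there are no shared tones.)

B, D#

E♯ø7 = E#, G#, B, D#.
D#7b13 = D#, F##, A#, C#, B.
Shared: B, D#.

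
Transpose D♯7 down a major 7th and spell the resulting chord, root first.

A major 7th down from D# is E, so the new chord is E dominant seventh.
- root: E
- major 3rd: G#
- perfect 5th: B
- minor 7th: D

E – G# – B – D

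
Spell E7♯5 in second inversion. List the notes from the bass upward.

B♯, D, E, G♯

In root position, E7♯5 is E–G♯–B♯–D.
Second inversion puts the fifth (B♯) in the bass.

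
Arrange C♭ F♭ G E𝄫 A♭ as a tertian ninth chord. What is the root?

Arranged so that each adjacent pair is a third by letter name: F♭ – A♭ – C♭ – E𝄫 – G.
The bottom of that stack, F♭, is the root (this is F♭ dominant seventh sharp nine).

F♭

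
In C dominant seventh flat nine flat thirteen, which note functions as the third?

E

C dominant seventh flat nine flat thirteen is built on C; its 3rd is a major 3rd above the root.
A third above C uses the letter E, and the major 3rd above C is E.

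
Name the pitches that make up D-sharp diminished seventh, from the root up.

D#, F#, A, C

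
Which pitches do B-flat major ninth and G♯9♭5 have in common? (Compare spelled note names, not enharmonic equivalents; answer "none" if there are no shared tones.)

D

B-flat major ninth: B♭ D F A C
G♯9♭5: G♯ B♯ D F♯ A♯
Common to both → D.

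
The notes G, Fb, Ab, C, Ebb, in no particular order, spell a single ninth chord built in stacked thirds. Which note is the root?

Fb

Arranged so that each adjacent pair is a third by letter name: Fb – Ab – C – Ebb – G.
The bottom of that stack, Fb, is the root (this is Fb dominant seventh sharp nine sharp five).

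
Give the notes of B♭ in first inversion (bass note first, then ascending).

B♭ = Bb–D–F; first inversion → third (D) lowest.

D F Bb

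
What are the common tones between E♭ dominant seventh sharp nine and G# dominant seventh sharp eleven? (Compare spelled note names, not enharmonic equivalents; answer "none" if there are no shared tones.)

E♭ dominant seventh sharp nine: E-flat G B-flat D-flat F-sharp
G# dominant seventh sharp eleven: G-sharp B-sharp D-sharp F-sharp C-double-sharp
Common to both → F-sharp.

F-sharp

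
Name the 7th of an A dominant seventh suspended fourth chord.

Root of A dominant seventh suspended fourth = A. The 7th is a minor 7th: A up a minor 7th → G.

G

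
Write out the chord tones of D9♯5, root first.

D9♯5: dominant ninth sharp five on D.
D — root
F# — major 3rd
A# — augmented 5th
C — minor 7th
E — major 9th

D, F#, A#, C, E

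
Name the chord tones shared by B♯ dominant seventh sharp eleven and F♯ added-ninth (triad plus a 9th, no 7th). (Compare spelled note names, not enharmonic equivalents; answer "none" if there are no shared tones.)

A#

B♯ dominant seventh sharp eleven = B#, D##, F##, A#, E##.
F♯ added-ninth = F#, A#, C#, G#.
Shared: A#.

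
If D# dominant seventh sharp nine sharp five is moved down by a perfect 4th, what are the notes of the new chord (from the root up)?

A#  C##  E##  G#  B##

Transposed root: D# → A# (perfect 4th down). So we spell A# dominant seventh sharp nine sharp five:
- root: A#
- major 3rd: C##
- augmented 5th: E##
- minor 7th: G#
- augmented 9th: B##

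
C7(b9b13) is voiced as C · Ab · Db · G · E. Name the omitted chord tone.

Bb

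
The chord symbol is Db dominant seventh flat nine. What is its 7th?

Root of Db dominant seventh flat nine = Db. The 7th is a minor 7th: Db up a minor 7th → Cb.

Cb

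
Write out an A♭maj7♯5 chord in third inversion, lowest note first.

G  Ab  C  E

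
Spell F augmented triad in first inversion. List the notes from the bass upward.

A  C-sharp  F

F augmented triad = F–A–C-sharp; first inversion → third (A) lowest.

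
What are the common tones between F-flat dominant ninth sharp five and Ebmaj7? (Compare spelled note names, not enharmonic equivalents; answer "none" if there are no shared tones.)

none

F-flat dominant ninth sharp five = F♭, A♭, C, E𝄫, G♭.
Ebmaj7 = E♭, G, B♭, D.
Shared: none.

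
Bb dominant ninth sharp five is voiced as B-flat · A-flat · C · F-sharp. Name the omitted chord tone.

Bb dominant ninth sharp five = B-flat, D, F-sharp, A-flat, C. The voicing lacks the 3rd (major 3rd), D.

D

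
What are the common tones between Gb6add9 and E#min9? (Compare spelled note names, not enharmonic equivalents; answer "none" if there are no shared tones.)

none

Gb6add9: Gb Bb Db Eb Ab
E#min9: E# G# B# D# F##
Common to both → none.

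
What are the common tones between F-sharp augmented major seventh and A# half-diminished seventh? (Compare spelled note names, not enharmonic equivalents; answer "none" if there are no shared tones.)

A-sharp

F-sharp augmented major seventh: F-sharp A-sharp C-double-sharp E-sharp
A# half-diminished seventh: A-sharp C-sharp E G-sharp
Common to both → A-sharp.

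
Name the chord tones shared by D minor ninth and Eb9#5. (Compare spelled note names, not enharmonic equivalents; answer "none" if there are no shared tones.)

D minor ninth: D F A C E
Eb9#5: Eb G B Db F
Common to both → F.

F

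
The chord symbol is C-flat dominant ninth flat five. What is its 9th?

Db

Root of C-flat dominant ninth flat five = Cb. The 9th is a major 9th: Cb up a major 9th → Db.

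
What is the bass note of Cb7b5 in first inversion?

Eb

Cb7b5 in root position is Cb–Eb–Gbb–Bbb.
First inversion places the third in the bass, which is Eb.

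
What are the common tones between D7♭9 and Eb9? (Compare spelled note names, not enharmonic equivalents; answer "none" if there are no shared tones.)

Eb

D7♭9 = D, F#, A, C, Eb.
Eb9 = Eb, G, Bb, Db, F.
Shared: Eb.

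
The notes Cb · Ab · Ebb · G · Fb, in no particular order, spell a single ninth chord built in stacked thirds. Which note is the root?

Stacking in thirds gives Fb – Ab – Cb – Ebb – G, so Fb is the root — Fb dominant seventh sharp nine.

Fb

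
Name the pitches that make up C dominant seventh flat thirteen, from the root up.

C dominant seventh flat thirteen is a dominant seventh flat thirteen built on C.
C — root
E — major 3rd
G — perfect 5th
Bb — minor 7th
Ab — minor 13th

C E G Bb Ab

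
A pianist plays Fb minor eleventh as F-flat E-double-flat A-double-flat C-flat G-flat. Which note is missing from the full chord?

B-double-flat

The full Fb minor eleventh chord is F-flat, A-double-flat, C-flat, E-double-flat, G-flat, B-double-flat.
Comparing with the voicing, the perfect 11th (11th) — B-double-flat — is absent.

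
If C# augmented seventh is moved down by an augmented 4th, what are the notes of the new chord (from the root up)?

G B D-sharp F

An augmented 4th down from C-sharp is G, so the new chord is G augmented seventh.
- root: G
- major 3rd: B
- augmented 5th: D-sharp
- minor 7th: F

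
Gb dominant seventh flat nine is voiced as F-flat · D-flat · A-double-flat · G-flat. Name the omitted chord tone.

The full Gb dominant seventh flat nine chord is G-flat, B-flat, D-flat, F-flat, A-double-flat.
Comparing with the voicing, the major 3rd (3rd) — B-flat — is absent.

B-flat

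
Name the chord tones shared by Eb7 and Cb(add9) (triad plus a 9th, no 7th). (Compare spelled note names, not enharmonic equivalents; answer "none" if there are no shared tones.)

Eb7 = Eb, G, Bb, Db.
Cb(add9) = Cb, Eb, Gb, Db.
Shared: Eb, Db.

Eb Db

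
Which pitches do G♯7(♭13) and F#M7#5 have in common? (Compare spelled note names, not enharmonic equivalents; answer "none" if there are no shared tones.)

F#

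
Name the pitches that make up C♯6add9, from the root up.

C♯6add9: six-nine on C#.
- root: C#
- major 3rd: E#
- perfect 5th: G#
- major 6th: A#
- major 9th: D#

C# E# G# A# D#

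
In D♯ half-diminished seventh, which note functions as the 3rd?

F-sharp

D♯ half-diminished seventh is built on D-sharp; its 3rd is a minor 3rd above the root.
A third above D uses the letter F, and the minor 3rd above D-sharp is F-sharp.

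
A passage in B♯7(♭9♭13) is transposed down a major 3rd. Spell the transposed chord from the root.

G#, B#, D#, F#, A, E

B# down a major 3rd → G#. New chord: G# dominant seventh flat nine flat thirteen.
- root: G#
- major 3rd: B#
- perfect 5th: D#
- minor 7th: F#
- minor 9th: A
- minor 13th: E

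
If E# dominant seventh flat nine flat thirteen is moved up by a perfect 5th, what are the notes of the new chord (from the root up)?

E# up a perfect 5th → B#. New chord: B# dominant seventh flat nine flat thirteen.
- root: B#
- major 3rd: D##
- perfect 5th: F##
- minor 7th: A#
- minor 9th: C#
- minor 13th: G#

B#  D##  F##  A#  C#  G#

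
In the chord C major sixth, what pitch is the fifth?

G

Root of C major sixth = C. The 5th is a perfect 5th: C up a perfect 5th → G.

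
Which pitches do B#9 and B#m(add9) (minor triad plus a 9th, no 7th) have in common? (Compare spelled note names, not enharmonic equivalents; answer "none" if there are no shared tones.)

B#, F##, C##

B#9: B# D## F## A# C##
B#m(add9): B# D# F## C##
Common to both → B#, F##, C##.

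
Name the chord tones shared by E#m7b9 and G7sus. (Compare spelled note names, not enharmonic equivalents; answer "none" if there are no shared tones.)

E#m7b9 = E♯, G♯, B♯, D♯, F♯.
G7sus = G, C, D, F.
Shared: none.

none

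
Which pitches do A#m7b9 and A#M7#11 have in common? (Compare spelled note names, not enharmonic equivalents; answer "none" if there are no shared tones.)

A#, E#

A#m7b9 = A#, C#, E#, G#, B.
A#M7#11 = A#, C##, E#, G##, D##.
Shared: A#, E#.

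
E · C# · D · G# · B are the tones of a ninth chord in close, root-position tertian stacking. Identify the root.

C#

Arranged so that each adjacent pair is a third by letter name: C# – E – G# – B – D.
The bottom of that stack, C#, is the root (this is C# minor seventh flat nine).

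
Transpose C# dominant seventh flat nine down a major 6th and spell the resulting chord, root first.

A major 6th down from C# is E, so the new chord is E dominant seventh flat nine.
Root: E
Major 3rd (3rd): G#
Perfect 5th (5th): B
Minor 7th (7th): D
Minor 9th (9th): F

E – G# – B – D – F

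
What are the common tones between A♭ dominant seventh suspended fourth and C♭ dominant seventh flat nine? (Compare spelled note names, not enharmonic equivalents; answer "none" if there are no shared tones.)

E-flat, G-flat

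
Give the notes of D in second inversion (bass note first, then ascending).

A – D – F♯

D = D–F♯–A; second inversion → fifth (A) lowest.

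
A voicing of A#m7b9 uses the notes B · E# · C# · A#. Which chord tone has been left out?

The full A#m7b9 chord is A#, C#, E#, G#, B.
Comparing with the voicing, the minor 7th (7th) — G# — is absent.

G#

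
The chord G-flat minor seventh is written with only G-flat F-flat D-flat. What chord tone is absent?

B-double-flat

The full G-flat minor seventh chord is G-flat, B-double-flat, D-flat, F-flat.
Comparing with the voicing, the minor 3rd (3rd) — B-double-flat — is absent.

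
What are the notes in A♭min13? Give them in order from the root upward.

A♭min13: minor thirteenth on A♭.
- root: A♭
- minor 3rd: C♭
- perfect 5th: E♭
- minor 7th: G♭
- major 9th: B♭
- perfect 11th: D♭
- major 13th: F

A♭ – C♭ – E♭ – G♭ – B♭ – D♭ – F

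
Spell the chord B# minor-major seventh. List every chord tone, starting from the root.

B♯, D♯, F𝄪, A𝄪

Root B♯, quality minor-major seventh:
root → B♯
3rd (minor 3rd) → D♯
5th (perfect 5th) → F𝄪
7th (major 7th) → A𝄪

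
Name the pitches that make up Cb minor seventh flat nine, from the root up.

C-flat E-double-flat G-flat B-double-flat D-double-flat

Root C-flat, quality minor seventh flat nine:
- root: C-flat
- minor 3rd: E-double-flat
- perfect 5th: G-flat
- minor 7th: B-double-flat
- minor 9th: D-double-flat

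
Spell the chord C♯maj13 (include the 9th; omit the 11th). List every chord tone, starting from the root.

C♯ E♯ G♯ B♯ D♯ A♯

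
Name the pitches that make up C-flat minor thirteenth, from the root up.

C-flat, E-double-flat, G-flat, B-double-flat, D-flat, F-flat, A-flat

Root C-flat, quality minor thirteenth:
C-flat — root
E-double-flat — minor 3rd
G-flat — perfect 5th
B-double-flat — minor 7th
D-flat — major 9th
F-flat — perfect 11th
A-flat — major 13th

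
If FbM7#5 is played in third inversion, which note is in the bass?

Eb

FbM7#5 in root position is Fb–Ab–C–Eb.
Third inversion places the seventh in the bass, which is Eb.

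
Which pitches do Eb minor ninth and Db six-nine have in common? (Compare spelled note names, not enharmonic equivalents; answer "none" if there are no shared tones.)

Eb minor ninth: E-flat G-flat B-flat D-flat F
Db six-nine: D-flat F A-flat B-flat E-flat
Common to both → E-flat, B-flat, D-flat, F.

E-flat, B-flat, D-flat, F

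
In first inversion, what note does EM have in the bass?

G♯

EM in root position is E–G♯–B.
First inversion places the third in the bass, which is G♯.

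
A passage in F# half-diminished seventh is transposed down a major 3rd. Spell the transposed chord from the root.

D  F  A♭  C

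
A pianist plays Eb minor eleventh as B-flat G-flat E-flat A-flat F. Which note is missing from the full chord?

Eb minor eleventh = E-flat, G-flat, B-flat, D-flat, F, A-flat. The voicing lacks the 7th (minor 7th), D-flat.

D-flat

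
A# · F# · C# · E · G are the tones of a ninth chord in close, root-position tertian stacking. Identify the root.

Stacking in thirds gives F# – A# – C# – E – G, so F# is the root — F# dominant seventh flat nine.

F#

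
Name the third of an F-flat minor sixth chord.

F-flat minor sixth is built on F♭; its 3rd is a minor 3rd above the root.
A third above F uses the letter A, and the minor 3rd above F♭ is A𝄫.

A𝄫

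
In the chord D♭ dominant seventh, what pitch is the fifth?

Root of D♭ dominant seventh = D-flat. The 5th is a perfect 5th: D-flat up a perfect 5th → A-flat.

A-flat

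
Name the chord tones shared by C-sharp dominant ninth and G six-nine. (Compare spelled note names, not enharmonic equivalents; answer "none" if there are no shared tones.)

C-sharp dominant ninth = C-sharp, E-sharp, G-sharp, B, D-sharp.
G six-nine = G, B, D, E, A.
Shared: B.

B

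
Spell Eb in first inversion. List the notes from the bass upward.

In root position, Eb is Eb–G–Bb.
First inversion puts the third (G) in the bass.

G Bb Eb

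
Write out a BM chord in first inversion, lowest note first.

D♯  F♯  B

In root position, BM is B–D♯–F♯.
First inversion puts the third (D♯) in the bass.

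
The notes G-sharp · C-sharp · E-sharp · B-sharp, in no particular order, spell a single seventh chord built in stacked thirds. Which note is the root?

C-sharp

Stacking in thirds gives C-sharp – E-sharp – G-sharp – B-sharp, so C-sharp is the root — C-sharp major seventh.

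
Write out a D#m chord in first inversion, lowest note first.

F# – A# – D#

D#m = D#–F#–A#; first inversion → third (F#) lowest.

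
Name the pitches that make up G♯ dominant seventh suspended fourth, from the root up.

G♯ dominant seventh suspended fourth: dominant seventh suspended fourth on G-sharp.
Root: G-sharp
Perfect 4th (4th): C-sharp
Perfect 5th (5th): D-sharp
Minor 7th (7th): F-sharp

G-sharp, C-sharp, D-sharp, F-sharp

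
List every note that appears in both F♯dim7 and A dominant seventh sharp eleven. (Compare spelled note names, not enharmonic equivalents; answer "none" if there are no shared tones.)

A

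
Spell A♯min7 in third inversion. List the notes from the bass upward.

G♯, A♯, C♯, E♯

A♯min7 = A♯–C♯–E♯–G♯; third inversion → seventh (G♯) lowest.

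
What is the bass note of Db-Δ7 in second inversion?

Ab

Db-Δ7 in root position is Db–Fb–Ab–C.
Second inversion places the fifth in the bass, which is Ab.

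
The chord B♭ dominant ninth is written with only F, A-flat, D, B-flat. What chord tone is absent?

C

The full B♭ dominant ninth chord is B-flat, D, F, A-flat, C.
Comparing with the voicing, the major 9th (9th) — C — is absent.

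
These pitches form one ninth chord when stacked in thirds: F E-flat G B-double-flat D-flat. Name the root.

Stacking in thirds gives E-flat – G – B-double-flat – D-flat – F, so E-flat is the root — E-flat dominant ninth flat five.

E-flat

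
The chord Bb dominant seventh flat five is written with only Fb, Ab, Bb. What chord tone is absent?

D

The full Bb dominant seventh flat five chord is Bb, D, Fb, Ab.
Comparing with the voicing, the major 3rd (3rd) — D — is absent.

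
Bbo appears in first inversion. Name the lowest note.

Bbo in root position is Bb–Db–Fb.
First inversion places the third in the bass, which is Db.

Db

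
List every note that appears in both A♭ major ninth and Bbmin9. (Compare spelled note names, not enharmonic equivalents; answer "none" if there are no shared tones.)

Ab, C, Bb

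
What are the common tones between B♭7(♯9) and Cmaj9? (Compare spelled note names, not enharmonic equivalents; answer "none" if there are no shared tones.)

D

B♭7(♯9): Bb D F Ab C#
Cmaj9: C E G B D
Common to both → D.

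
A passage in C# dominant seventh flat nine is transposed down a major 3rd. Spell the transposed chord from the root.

A, C-sharp, E, G, B-flat

C-sharp down a major 3rd → A. New chord: A dominant seventh flat nine.
Root: A
Major 3rd (3rd): C-sharp
Perfect 5th (5th): E
Minor 7th (7th): G
Minor 9th (9th): B-flat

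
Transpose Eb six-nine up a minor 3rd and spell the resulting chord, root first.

Transposed root: E♭ → G♭ (minor 3rd up). So we spell G♭ six-nine:
Root: G♭
Major 3rd (3rd): B♭
Perfect 5th (5th): D♭
Major 6th (6th): E♭
Major 9th (9th): A♭

G♭  B♭  D♭  E♭  A♭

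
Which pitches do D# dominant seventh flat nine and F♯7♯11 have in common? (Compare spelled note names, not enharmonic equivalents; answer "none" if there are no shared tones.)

D# dominant seventh flat nine = D#, F##, A#, C#, E.
F♯7♯11 = F#, A#, C#, E, B#.
Shared: A#, C#, E.

A# – C# – E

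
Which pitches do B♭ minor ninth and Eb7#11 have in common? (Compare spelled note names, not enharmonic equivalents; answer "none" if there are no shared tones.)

B♭ minor ninth = Bb, Db, F, Ab, C.
Eb7#11 = Eb, G, Bb, Db, A.
Shared: Bb, Db.

Bb – Db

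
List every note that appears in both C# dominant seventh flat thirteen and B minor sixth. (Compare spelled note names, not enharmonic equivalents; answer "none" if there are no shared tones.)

C# dominant seventh flat thirteen = C-sharp, E-sharp, G-sharp, B, A.
B minor sixth = B, D, F-sharp, G-sharp.
Shared: G-sharp, B.

G-sharp, B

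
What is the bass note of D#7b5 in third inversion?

D#7b5 in root position is D#–F##–A–C#.
Third inversion places the seventh in the bass, which is C#.

C#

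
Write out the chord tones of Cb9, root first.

Cb9: dominant ninth on Cb.
- root: Cb
- major 3rd: Eb
- perfect 5th: Gb
- minor 7th: Bbb
- major 9th: Db

Cb Eb Gb Bbb Db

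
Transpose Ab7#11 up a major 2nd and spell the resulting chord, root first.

A major 2nd up from Ab is Bb, so the new chord is Bb dominant seventh sharp eleven.
Bb — root
D — major 3rd
F — perfect 5th
Ab — minor 7th
E — augmented 11th

Bb, D, F, Ab, E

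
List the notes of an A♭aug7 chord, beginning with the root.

A♭aug7 is an augmented seventh built on A♭.
Root: A♭
Major 3rd (3rd): C
Augmented 5th (5th): E
Minor 7th (7th): G♭

A♭, C, E, G♭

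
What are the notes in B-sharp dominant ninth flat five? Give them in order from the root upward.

Root B#, quality dominant ninth flat five:
B# — root
D## — major 3rd
F# — diminished 5th
A# — minor 7th
C## — major 9th

B#  D##  F#  A#  C##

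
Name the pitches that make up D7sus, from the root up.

Root D, quality dominant seventh suspended fourth:
D — root
G — perfect 4th
A — perfect 5th
C — minor 7th

D, G, A, C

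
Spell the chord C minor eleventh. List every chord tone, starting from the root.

C – Eb – G – Bb – D – F

C minor eleventh is a minor eleventh built on C.
root → C
3rd (minor 3rd) → Eb
5th (perfect 5th) → G
7th (minor 7th) → Bb
9th (major 9th) → D
11th (perfect 11th) → F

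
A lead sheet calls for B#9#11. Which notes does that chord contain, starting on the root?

Root B#, quality dominant ninth sharp eleven:
Root: B#
Major 3rd (3rd): D##
Perfect 5th (5th): F##
Minor 7th (7th): A#
Major 9th (9th): C##
Augmented 11th (11th): E##

B#  D##  F##  A#  C##  E##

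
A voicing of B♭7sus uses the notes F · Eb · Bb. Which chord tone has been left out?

The full B♭7sus chord is Bb, Eb, F, Ab.
Comparing with the voicing, the minor 7th (7th) — Ab — is absent.

Ab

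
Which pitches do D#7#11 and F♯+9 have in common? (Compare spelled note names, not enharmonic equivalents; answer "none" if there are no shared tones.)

A♯

D#7#11 = D♯, F𝄪, A♯, C♯, G𝄪.
F♯+9 = F♯, A♯, C𝄪, E, G♯.
Shared: A♯.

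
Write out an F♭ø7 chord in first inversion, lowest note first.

In root position, F♭ø7 is F♭–A𝄫–C𝄫–E𝄫.
First inversion puts the third (A𝄫) in the bass.

A𝄫 – C𝄫 – E𝄫 – F♭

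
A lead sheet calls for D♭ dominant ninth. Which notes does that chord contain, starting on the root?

Db, F, Ab, Cb, Eb

Root Db, quality dominant ninth:
- root: Db
- major 3rd: F
- perfect 5th: Ab
- minor 7th: Cb
- major 9th: Eb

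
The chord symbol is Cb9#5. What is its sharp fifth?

Root of Cb9#5 = Cb. The 5th is an augmented 5th: Cb up an augmented 5th → G.

G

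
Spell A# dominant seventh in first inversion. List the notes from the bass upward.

A# dominant seventh = A#–C##–E#–G#; first inversion → third (C##) lowest.

C##, E#, G#, A#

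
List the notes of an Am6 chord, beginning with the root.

A – C – E – F#

Am6 is a minor sixth built on A.
root → A
3rd (minor 3rd) → C
5th (perfect 5th) → E
6th (major 6th) → F#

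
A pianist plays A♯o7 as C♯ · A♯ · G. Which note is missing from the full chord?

A♯o7 = A♯, C♯, E, G. The voicing lacks the 5th (diminished 5th), E.

E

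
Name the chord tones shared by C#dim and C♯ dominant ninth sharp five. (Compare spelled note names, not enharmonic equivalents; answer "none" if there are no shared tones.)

C♯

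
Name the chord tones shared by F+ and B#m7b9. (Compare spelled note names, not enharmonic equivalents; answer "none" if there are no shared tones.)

C#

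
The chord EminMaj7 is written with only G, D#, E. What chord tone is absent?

EminMaj7 = E, G, B, D#. The voicing lacks the 5th (perfect 5th), B.

B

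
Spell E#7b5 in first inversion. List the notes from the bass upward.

G##  B  D#  E#

In root position, E#7b5 is E#–G##–B–D#.
First inversion puts the third (G##) in the bass.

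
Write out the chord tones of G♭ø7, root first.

G♭ø7: half-diminished seventh on Gb.
Root: Gb
Minor 3rd (3rd): Bbb
Diminished 5th (5th): Dbb
Minor 7th (7th): Fb

Gb, Bbb, Dbb, Fb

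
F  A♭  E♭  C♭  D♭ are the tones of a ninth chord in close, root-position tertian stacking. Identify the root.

Stacking in thirds gives D♭ – F – A♭ – C♭ – E♭, so D♭ is the root — D♭ dominant ninth.

D♭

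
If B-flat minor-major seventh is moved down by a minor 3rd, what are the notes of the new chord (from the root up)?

G – B-flat – D – F-sharp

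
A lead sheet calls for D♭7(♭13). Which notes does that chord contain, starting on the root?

D♭7(♭13) is a dominant seventh flat thirteen built on Db.
Db — root
F — major 3rd
Ab — perfect 5th
Cb — minor 7th
Bbb — minor 13th

Db F Ab Cb Bbb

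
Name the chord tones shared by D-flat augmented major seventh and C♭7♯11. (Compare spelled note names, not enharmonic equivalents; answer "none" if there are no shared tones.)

F

D-flat augmented major seventh = D♭, F, A, C.
C♭7♯11 = C♭, E♭, G♭, B𝄫, F.
Shared: F.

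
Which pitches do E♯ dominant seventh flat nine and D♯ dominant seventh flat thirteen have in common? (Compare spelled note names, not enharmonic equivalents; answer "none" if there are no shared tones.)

D-sharp

E♯ dominant seventh flat nine = E-sharp, G-double-sharp, B-sharp, D-sharp, F-sharp.
D♯ dominant seventh flat thirteen = D-sharp, F-double-sharp, A-sharp, C-sharp, B.
Shared: D-sharp.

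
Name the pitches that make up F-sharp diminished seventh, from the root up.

F-sharp A C E-flat

Root F-sharp, quality diminished seventh:
root → F-sharp
3rd (minor 3rd) → A
5th (diminished 5th) → C
7th (diminished 7th) → E-flat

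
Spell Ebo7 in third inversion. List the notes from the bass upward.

Dbb, Eb, Gb, Bbb

Ebo7 = Eb–Gb–Bbb–Dbb; third inversion → seventh (Dbb) lowest.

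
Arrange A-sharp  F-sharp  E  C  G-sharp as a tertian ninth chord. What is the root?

F-sharp

Arranged so that each adjacent pair is a third by letter name: F-sharp – A-sharp – C – E – G-sharp.
The bottom of that stack, F-sharp, is the root (this is F-sharp dominant ninth flat five).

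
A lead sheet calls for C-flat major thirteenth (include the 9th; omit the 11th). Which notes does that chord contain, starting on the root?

C-flat major thirteenth: major thirteenth on Cb.
root → Cb
3rd (major 3rd) → Eb
5th (perfect 5th) → Gb
7th (major 7th) → Bb
9th (major 9th) → Db
13th (major 13th) → Ab

Cb Eb Gb Bb Db Ab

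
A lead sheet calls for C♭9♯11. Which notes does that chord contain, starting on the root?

C♭, E♭, G♭, B𝄫, D♭, F

Root C♭, quality dominant ninth sharp eleven:
Root: C♭
Major 3rd (3rd): E♭
Perfect 5th (5th): G♭
Minor 7th (7th): B𝄫
Major 9th (9th): D♭
Augmented 11th (11th): F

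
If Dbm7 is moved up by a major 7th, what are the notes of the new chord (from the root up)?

C, Eb, G, Bb

Db up a major 7th → C. New chord: C minor seventh.
root → C
3rd (minor 3rd) → Eb
5th (perfect 5th) → G
7th (minor 7th) → Bb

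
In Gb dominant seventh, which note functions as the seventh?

F-flat

Gb dominant seventh is built on G-flat; its 7th is a minor 7th above the root.
A seventh above G uses the letter F, and the minor 7th above G-flat is F-flat.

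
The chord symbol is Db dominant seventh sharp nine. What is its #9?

Root of Db dominant seventh sharp nine = Db. The 9th is an augmented 9th: Db up an augmented 9th → E.

E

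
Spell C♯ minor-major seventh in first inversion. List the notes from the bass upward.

In root position, C♯ minor-major seventh is C-sharp–E–G-sharp–B-sharp.
First inversion puts the third (E) in the bass.

E, G-sharp, B-sharp, C-sharp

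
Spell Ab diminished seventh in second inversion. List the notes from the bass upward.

Ebb – Gbb – Ab – Cb

Ab diminished seventh = Ab–Cb–Ebb–Gbb; second inversion → fifth (Ebb) lowest.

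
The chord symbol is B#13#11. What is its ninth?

C𝄪

B#13#11 is built on B♯; its 9th is a major 9th above the root.
A second above B uses the letter C, and the major 9th above B♯ is C𝄪.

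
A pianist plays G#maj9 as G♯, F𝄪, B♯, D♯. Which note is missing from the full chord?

G#maj9 = G♯, B♯, D♯, F𝄪, A♯. The voicing lacks the 9th (major 9th), A♯.

A♯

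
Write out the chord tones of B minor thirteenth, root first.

Root B, quality minor thirteenth:
B — root
D — minor 3rd
F♯ — perfect 5th
A — minor 7th
C♯ — major 9th
E — perfect 11th
G♯ — major 13th

B – D – F♯ – A – C♯ – E – G♯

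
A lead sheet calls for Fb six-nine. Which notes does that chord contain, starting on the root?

F-flat, A-flat, C-flat, D-flat, G-flat

Root F-flat, quality six-nine:
F-flat — root
A-flat — major 3rd
C-flat — perfect 5th
D-flat — major 6th
G-flat — major 9th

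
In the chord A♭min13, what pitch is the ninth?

Root of A♭min13 = Ab. The 9th is a major 9th: Ab up a major 9th → Bb.

Bb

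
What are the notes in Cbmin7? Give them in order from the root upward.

Root Cb, quality minor seventh:
Root: Cb
Minor 3rd (3rd): Ebb
Perfect 5th (5th): Gb
Minor 7th (7th): Bbb

Cb, Ebb, Gb, Bbb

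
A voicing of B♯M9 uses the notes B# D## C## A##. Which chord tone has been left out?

F##

B♯M9 = B#, D##, F##, A##, C##. The voicing lacks the 5th (perfect 5th), F##.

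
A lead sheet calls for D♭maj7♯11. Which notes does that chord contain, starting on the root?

Root Db, quality major seventh sharp eleven:
Db — root
F — major 3rd
Ab — perfect 5th
C — major 7th
G — augmented 11th

Db – F – Ab – C – G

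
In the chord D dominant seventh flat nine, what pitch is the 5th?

A

Root of D dominant seventh flat nine = D. The 5th is a perfect 5th: D up a perfect 5th → A.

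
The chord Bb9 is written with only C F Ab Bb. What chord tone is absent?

Bb9 = Bb, D, F, Ab, C. The voicing lacks the 3rd (major 3rd), D.

D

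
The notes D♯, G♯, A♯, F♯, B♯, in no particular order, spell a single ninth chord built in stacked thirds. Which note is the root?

G♯

Stacking in thirds gives G♯ – B♯ – D♯ – F♯ – A♯, so G♯ is the root — G♯ dominant ninth.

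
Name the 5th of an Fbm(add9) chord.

Cb

Fbm(add9) is built on Fb; its 5th is a perfect 5th above the root.
A fifth above F uses the letter C, and the perfect 5th above Fb is Cb.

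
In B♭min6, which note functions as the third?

Db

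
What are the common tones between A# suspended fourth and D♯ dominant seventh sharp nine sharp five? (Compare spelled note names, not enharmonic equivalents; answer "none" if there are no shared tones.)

D#

A# suspended fourth: A# D# E#
D♯ dominant seventh sharp nine sharp five: D# F## A## C# E##
Common to both → D#.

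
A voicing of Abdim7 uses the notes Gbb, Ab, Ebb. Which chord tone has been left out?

The full Abdim7 chord is Ab, Cb, Ebb, Gbb.
Comparing with the voicing, the minor 3rd (3rd) — Cb — is absent.

Cb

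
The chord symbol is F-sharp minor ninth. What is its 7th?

F-sharp minor ninth is built on F♯; its 7th is a minor 7th above the root.
A seventh above F uses the letter E, and the minor 7th above F♯ is E.

E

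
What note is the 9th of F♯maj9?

G#

Root of F♯maj9 = F#. The 9th is a major 9th: F# up a major 9th → G#.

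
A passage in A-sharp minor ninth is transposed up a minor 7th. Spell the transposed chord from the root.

G# – B – D# – F# – A#

Transposed root: A# → G# (minor 7th up). So we spell G# minor ninth:
- root: G#
- minor 3rd: B
- perfect 5th: D#
- minor 7th: F#
- major 9th: A#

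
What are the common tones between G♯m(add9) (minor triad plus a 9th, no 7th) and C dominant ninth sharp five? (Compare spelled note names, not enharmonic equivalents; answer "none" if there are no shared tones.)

G#

G♯m(add9) = G#, B, D#, A#.
C dominant ninth sharp five = C, E, G#, Bb, D.
Shared: G#.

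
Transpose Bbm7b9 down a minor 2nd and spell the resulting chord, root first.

A C E G Bb

Transposed root: Bb → A (minor 2nd down). So we spell A minor seventh flat nine:
root → A
3rd (minor 3rd) → C
5th (perfect 5th) → E
7th (minor 7th) → G
9th (minor 9th) → Bb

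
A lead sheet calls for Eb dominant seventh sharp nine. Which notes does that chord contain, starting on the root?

E-flat, G, B-flat, D-flat, F-sharp

Eb dominant seventh sharp nine: dominant seventh sharp nine on E-flat.
root → E-flat
3rd (major 3rd) → G
5th (perfect 5th) → B-flat
7th (minor 7th) → D-flat
9th (augmented 9th) → F-sharp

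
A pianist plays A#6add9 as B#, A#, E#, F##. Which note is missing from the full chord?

The full A#6add9 chord is A#, C##, E#, F##, B#.
Comparing with the voicing, the major 3rd (3rd) — C## — is absent.

C##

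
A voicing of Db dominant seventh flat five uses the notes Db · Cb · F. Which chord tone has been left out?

Db dominant seventh flat five = Db, F, Abb, Cb. The voicing lacks the 5th (diminished 5th), Abb.

Abb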